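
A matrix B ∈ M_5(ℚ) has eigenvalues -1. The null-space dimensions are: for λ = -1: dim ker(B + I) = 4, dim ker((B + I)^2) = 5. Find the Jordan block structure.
Jordan blocks: (-1, 2), (-1, 1), (-1, 1), (-1, 1)

λ = -1: successive nullity increments [4, 1] count blocks of size ≥ k; block sizes are [2, 1, 1, 1].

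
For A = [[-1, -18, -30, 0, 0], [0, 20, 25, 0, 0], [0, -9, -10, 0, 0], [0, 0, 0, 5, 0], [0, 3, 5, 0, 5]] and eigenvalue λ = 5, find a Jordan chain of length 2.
We seek v_1 ∈ ker((A - 5I)^2) \ ker(A - 5I), then set v_{i+1} = (A - 5I) v_i.

One such chain is v_1 = [[1, -2, 1, -1, 0]]^T, v_2 = [[0, -5, 3, 0, -1]]^T. Check: (A - 5I) v_2 = [[0, 0, 0, 0, 0]]^T = 0.

v_1 = [[1, -2, 1, -1, 0]]^T, v_2 = [[0, -5, 3, 0, -1]]^T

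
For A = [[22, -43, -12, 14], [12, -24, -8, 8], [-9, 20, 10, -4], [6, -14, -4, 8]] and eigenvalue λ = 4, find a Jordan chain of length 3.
v_1 = [[7, 3, 1, 1]]^T, v_2 = [[-1, 0, -1, 0]]^T, v_3 = [[-6, -4, 3, -2]]^T

We seek v_1 ∈ ker((A - 4I)^3) \ ker((A - 4I)^2), then set v_{i+1} = (A - 4I) v_i.

One such chain is v_1 = [[7, 3, 1, 1]]^T, v_2 = [[-1, 0, -1, 0]]^T, v_3 = [[-6, -4, 3, -2]]^T. Check: (A - 4I) v_3 = [[0, 0, 0, 0]]^T = 0.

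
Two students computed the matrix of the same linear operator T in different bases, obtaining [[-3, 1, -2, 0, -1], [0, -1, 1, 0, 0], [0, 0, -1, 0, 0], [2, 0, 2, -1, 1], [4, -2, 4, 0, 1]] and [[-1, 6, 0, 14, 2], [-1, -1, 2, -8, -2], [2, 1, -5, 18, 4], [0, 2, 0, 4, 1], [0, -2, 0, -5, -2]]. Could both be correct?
Two matrices over a field are similar if and only if they have the same invariant factors.

Both A and B have characteristic polynomial (x + 1)^5 and minimal polynomial (x + 1)^3. Computing further, both have invariant factors (x + 1)^2, (x + 1)^3. Hence A and B are similar.

Yes.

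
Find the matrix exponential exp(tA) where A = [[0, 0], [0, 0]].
A has Jordan form J = [[0, 0], [0, 0]] with A = PJP^{-1}, so e^{tA} = P e^{tJ} P^{-1}.

For a Jordan block J_k(λ), e^{tJ_k(λ)} = e^{λt} · (I + tN + t^2 N^2/2! + ... + t^{k-1} N^{k-1}/(k-1)!) where N is the nilpotent superdiagonal part.

Assembling the blocks and conjugating back gives the entries of e^{tA} as shown above.

e^{tA} = [[1, 0], [0, 1]]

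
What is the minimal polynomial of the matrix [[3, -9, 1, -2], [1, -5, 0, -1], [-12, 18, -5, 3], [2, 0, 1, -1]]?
m_A(x) = (x + 2)^2

The characteristic polynomial factors as (x + 2)^4. The minimal polynomial is ∏(x - λ)^{k_λ} where k_λ is the size of the largest Jordan block at λ.

For λ = -2: rank(A + 2I) = 2, and the largest Jordan block has size 2 (the smallest k with rank((A + 2I)^k) = rank((A + 2I)^(k+1))).

So m_A(x) = (x + 2)^2.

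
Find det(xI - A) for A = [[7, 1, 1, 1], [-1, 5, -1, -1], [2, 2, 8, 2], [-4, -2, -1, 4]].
χ_A(x) = (x - 6)^4

xI - A = [[x - 7, -1, -1, -1], [1, x - 5, 1, 1], [-2, -2, x - 8, -2], [4, 2, 1, x - 4]].

Expanding det(xI - A) along the first row:
det(xI - A) = + (x - 7)·det([[x - 5, 1, 1], [-2, x - 8, -2], [2, 1, x - 4]]) - (-1)·det([[1, 1, 1], [-2, x - 8, -2], [4, 1, x - 4]]) + (-1)·det([[1, x - 5, 1], [-2, -2, -2], [4, 2, x - 4]]) - (-1)·det([[1, x - 5, 1], [-2, -2, x - 8], [4, 2, 1]]).

Evaluating gives χ_A(x) = x^4 - 24x^3 + 216x^2 - 864x + 1296 = (x - 6)^4.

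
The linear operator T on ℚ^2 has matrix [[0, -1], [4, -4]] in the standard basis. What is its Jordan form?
The characteristic polynomial is det(xI - A) = (x + 2)^2, so the eigenvalues are -2 (algebraic multiplicity 2).

For λ = -2: rank(A + 2I) = 1, rank((A + 2I)^2) = 0. The eigenspace has dimension 2 - 1 = 1, so there is 1 Jordan block; the rank sequence gives block sizes [2].

Assembling the blocks gives the Jordan form J above.

J = [[-2, 1], [0, -2]]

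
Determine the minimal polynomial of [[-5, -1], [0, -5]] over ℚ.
m_A(x) = (x + 5)^2

The characteristic polynomial factors as (x + 5)^2. The minimal polynomial is ∏(x - λ)^{k_λ} where k_λ is the size of the largest Jordan block at λ.

For λ = -5: rank(A + 5I) = 1, and the largest Jordan block has size 2 (the smallest k with rank((A + 5I)^k) = rank((A + 5I)^(k+1))).

So m_A(x) = (x + 5)^2.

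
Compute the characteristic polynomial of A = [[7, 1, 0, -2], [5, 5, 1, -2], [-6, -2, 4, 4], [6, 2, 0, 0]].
χ_A(x) = (x - 4)^4

xI - A = [[x - 7, -1, 0, 2], [-5, x - 5, -1, 2], [6, 2, x - 4, -4], [-6, -2, 0, x]].

Expanding det(xI - A) along the first row:
det(xI - A) = + (x - 7)·det([[x - 5, -1, 2], [2, x - 4, -4], [-2, 0, x]]) - (-1)·det([[-5, -1, 2], [6, x - 4, -4], [-6, 0, x]]) + (0)·det([[-5, x - 5, 2], [6, 2, -4], [-6, -2, x]]) - (2)·det([[-5, x - 5, -1], [6, 2, x - 4], [-6, -2, 0]]).

Evaluating gives χ_A(x) = x^4 - 16x^3 + 96x^2 - 256x + 256 = (x - 4)^4.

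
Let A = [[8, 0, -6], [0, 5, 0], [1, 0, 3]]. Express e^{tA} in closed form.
e^{tA} = [[(3*e^{t} - 2)*e^{5*t}, 0, 6*(1 - e^{t})*e^{5*t}], [0, e^{5*t}, 0], [(e^{t} - 1)*e^{5*t}, 0, (3 - 2*e^{t})*e^{5*t}]]

A has Jordan form J = [[5, 0, 0], [0, 5, 0], [0, 0, 6]] with A = PJP^{-1}, so e^{tA} = P e^{tJ} P^{-1}.

For a Jordan block J_k(λ), e^{tJ_k(λ)} = e^{λt} · (I + tN + t^2 N^2/2! + ... + t^{k-1} N^{k-1}/(k-1)!) where N is the nilpotent superdiagonal part.

Assembling the blocks and conjugating back gives the entries of e^{tA} as shown above.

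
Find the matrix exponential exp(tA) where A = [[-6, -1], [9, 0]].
e^{tA} = [[(1 - 3*t)*e^{-3*t}, -t*e^{-3*t}], [9*t*e^{-3*t}, (3*t + 1)*e^{-3*t}]]

A has Jordan form J = [[-3, 1], [0, -3]] with A = PJP^{-1}, so e^{tA} = P e^{tJ} P^{-1}.

For a Jordan block J_k(λ), e^{tJ_k(λ)} = e^{λt} · (I + tN + t^2 N^2/2! + ... + t^{k-1} N^{k-1}/(k-1)!) where N is the nilpotent superdiagonal part.

Assembling the blocks and conjugating back gives the entries of e^{tA} as shown above.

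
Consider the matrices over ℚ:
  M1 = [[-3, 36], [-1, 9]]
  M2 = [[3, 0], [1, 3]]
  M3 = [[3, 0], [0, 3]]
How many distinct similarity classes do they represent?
Characteristic polynomials: χ_{M1} = (x - 3)^2, χ_{M2} = (x - 3)^2, χ_{M3} = (x - 3)^2.

{M1, M2}: invariant factors (x - 3)^2.

{M3}: invariant factors x - 3, x - 3.

Matrices are similar if and only if their invariant-factor lists agree; the partition into similarity classes is {M1, M2}, {M3}.

2 classes: {M1, M2}, {M3}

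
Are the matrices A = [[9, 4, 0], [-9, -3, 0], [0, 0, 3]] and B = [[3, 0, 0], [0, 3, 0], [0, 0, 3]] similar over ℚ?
No.

Both have characteristic polynomial (x - 3)^3, but the minimal polynomial of A is (x - 3)^2 while the minimal polynomial of B is x - 3. The minimal polynomial is a similarity invariant, so A and B are not similar.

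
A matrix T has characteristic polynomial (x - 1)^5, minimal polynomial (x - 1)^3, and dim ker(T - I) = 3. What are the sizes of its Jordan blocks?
Jordan blocks: (1, 3), (1, 1), (1, 1)

λ = 1: algebraic multiplicity 5 (exponent in χ_T), largest block size 3 (exponent in m_T), 3 blocks (geometric multiplicity). These force block sizes [3, 1, 1].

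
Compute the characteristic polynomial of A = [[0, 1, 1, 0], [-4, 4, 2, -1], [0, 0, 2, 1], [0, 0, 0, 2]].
χ_A(x) = (x - 2)^4

xI - A = [[x, -1, -1, 0], [4, x - 4, -2, 1], [0, 0, x - 2, -1], [0, 0, 0, x - 2]].

Expanding det(xI - A) along the first row:
det(xI - A) = + (x)·det([[x - 4, -2, 1], [0, x - 2, -1], [0, 0, x - 2]]) - (-1)·det([[4, -2, 1], [0, x - 2, -1], [0, 0, x - 2]]) + (-1)·det([[4, x - 4, 1], [0, 0, -1], [0, 0, x - 2]]) - (0)·det([[4, x - 4, -2], [0, 0, x - 2], [0, 0, 0]]).

Evaluating gives χ_A(x) = x^4 - 8x^3 + 24x^2 - 32x + 16 = (x - 2)^4.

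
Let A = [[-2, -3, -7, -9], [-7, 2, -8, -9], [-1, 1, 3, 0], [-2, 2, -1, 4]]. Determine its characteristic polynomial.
xI - A = [[x + 2, 3, 7, 9], [7, x - 2, 8, 9], [1, -1, x - 3, 0], [2, -2, 1, x - 4]].

Expanding det(xI - A) along the first row:
det(xI - A) = + (x + 2)·det([[x - 2, 8, 9], [-1, x - 3, 0], [-2, 1, x - 4]]) - (3)·det([[7, 8, 9], [1, x - 3, 0], [2, 1, x - 4]]) + (7)·det([[7, x - 2, 9], [1, -1, 0], [2, -2, x - 4]]) - (9)·det([[7, x - 2, 8], [1, -1, x - 3], [2, -2, 1]]).

Evaluating gives χ_A(x) = x^4 - 7x^3 - 12x^2 + 176x - 320 = (x - 4)^3(x + 5).

χ_A(x) = (x - 4)^3(x + 5)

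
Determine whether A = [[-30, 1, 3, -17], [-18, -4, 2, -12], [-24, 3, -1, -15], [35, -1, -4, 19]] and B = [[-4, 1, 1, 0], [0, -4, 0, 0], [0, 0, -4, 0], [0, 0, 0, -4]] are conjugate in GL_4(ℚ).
No.

Both have characteristic polynomial (x + 4)^4, but the minimal polynomial of A is (x + 4)^3 while the minimal polynomial of B is (x + 4)^2. The minimal polynomial is a similarity invariant, so A and B are not similar.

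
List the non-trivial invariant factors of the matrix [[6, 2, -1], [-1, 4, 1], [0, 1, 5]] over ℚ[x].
(x - 5)^3

The Jordan structure of A has elementary divisors (x - 5)^3. Arranging the block sizes at each eigenvalue in decreasing order and taking row products gives the invariant factors.

Invariant factors (smallest first, each dividing the next): (x - 5)^3.

Check: the last factor (x - 5)^3 is the minimal polynomial, and the product (x - 5)^3 is the characteristic polynomial.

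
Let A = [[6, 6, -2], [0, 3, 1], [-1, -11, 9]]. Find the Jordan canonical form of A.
The characteristic polynomial is det(xI - A) = (x - 6)^3, so the eigenvalues are 6 (algebraic multiplicity 3).

For λ = 6: rank(A - 6I) = 2, rank((A - 6I)^2) = 1, rank((A - 6I)^3) = 0. The eigenspace has dimension 3 - 2 = 1, so there is 1 Jordan block; the rank sequence gives block sizes [3].

Assembling the blocks gives the Jordan form J above.

J = [[6, 1, 0], [0, 6, 1], [0, 0, 6]]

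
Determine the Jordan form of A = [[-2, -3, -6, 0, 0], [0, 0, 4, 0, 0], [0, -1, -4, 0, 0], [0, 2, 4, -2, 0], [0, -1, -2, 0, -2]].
J = [[-2, 1, 0, 0, 0], [0, -2, 0, 0, 0], [0, 0, -2, 0, 0], [0, 0, 0, -2, 0], [0, 0, 0, 0, -2]]

The characteristic polynomial is det(xI - A) = (x + 2)^5, so the eigenvalues are -2 (algebraic multiplicity 5).

For λ = -2: rank(A + 2I) = 1, rank((A + 2I)^2) = 0. The eigenspace has dimension 5 - 1 = 4, so there are 4 Jordan blocks; the rank sequence gives block sizes [2, 1, 1, 1].

Assembling the blocks gives the Jordan form J above.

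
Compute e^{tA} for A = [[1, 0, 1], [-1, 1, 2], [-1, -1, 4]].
e^{tA} = [[(1 - t)*e^{2*t}, -t^2*e^{2*t}/2, t*(t + 2)*e^{2*t}/2], [-t*e^{2*t}, (-t^2/2 - t + 1)*e^{2*t}, t*(t + 4)*e^{2*t}/2], [-t*e^{2*t}, t*(-t - 2)*e^{2*t}/2, (t^2 + 4*t + 2)*e^{2*t}/2]]

A has Jordan form J = [[2, 1, 0], [0, 2, 1], [0, 0, 2]] with A = PJP^{-1}, so e^{tA} = P e^{tJ} P^{-1}.

For a Jordan block J_k(λ), e^{tJ_k(λ)} = e^{λt} · (I + tN + t^2 N^2/2! + ... + t^{k-1} N^{k-1}/(k-1)!) where N is the nilpotent superdiagonal part.

Assembling the blocks and conjugating back gives the entries of e^{tA} as shown above.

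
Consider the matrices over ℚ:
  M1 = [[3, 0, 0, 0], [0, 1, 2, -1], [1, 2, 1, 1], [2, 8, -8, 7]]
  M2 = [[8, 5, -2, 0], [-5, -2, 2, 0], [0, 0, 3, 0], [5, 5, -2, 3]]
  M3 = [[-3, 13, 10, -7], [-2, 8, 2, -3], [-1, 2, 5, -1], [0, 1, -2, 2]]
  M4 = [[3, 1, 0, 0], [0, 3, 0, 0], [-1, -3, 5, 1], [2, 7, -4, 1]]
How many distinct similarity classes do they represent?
Characteristic polynomials: χ_{M1} = (x - 3)^4, χ_{M2} = (x - 3)^4, χ_{M3} = (x - 3)^4, χ_{M4} = (x - 3)^4.

{M1, M3, M4}: invariant factors (x - 3)^2, (x - 3)^2.

{M2}: invariant factors x - 3, x - 3, (x - 3)^2.

Matrices are similar if and only if their invariant-factor lists agree; the partition into similarity classes is {M1, M3, M4}, {M2}.

2 classes: {M1, M3, M4}, {M2}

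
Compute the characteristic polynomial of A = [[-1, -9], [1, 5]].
xI - A = [[x + 1, 9], [-1, x - 5]].

Expanding det(xI - A) along the first row:
det(xI - A) = + (x + 1)·det([[x - 5]]) - (9)·det([[-1]]).

Evaluating gives χ_A(x) = x^2 - 4x + 4 = (x - 2)^2.

χ_A(x) = (x - 2)^2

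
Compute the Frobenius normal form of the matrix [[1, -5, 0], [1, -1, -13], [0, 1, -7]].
R = [[0, 0, -15], [1, 0, -17], [0, 1, -7]]

The invariant factors of A (the non-unit diagonal entries of the Smith normal form of xI - A over ℚ[x]) are (x + 3)(x^2 + 4x + 5), each dividing the next. The characteristic polynomial is their product, (x + 3)(x^2 + 4x + 5).

The rational canonical form is the block-diagonal matrix of companion matrices C(f_i):
R = [[0, 0, -15], [1, 0, -17], [0, 1, -7]].

Note the characteristic polynomial does not split into linear factors over ℚ, so A has no Jordan form over ℚ; the rational canonical form exists over any field.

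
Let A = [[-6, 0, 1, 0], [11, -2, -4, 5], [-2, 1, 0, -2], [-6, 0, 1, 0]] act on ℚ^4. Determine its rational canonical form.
R = [[0, 0, 0, 0], [1, 0, 0, -16], [0, 1, 0, -20], [0, 0, 1, -8]]

The invariant factors of A (the non-unit diagonal entries of the Smith normal form of xI - A over ℚ[x]) are x(x + 2)^2(x + 4), each dividing the next. The characteristic polynomial is their product, x(x + 2)^2(x + 4).

The rational canonical form is the block-diagonal matrix of companion matrices C(f_i):
R = [[0, 0, 0, 0], [1, 0, 0, -16], [0, 1, 0, -20], [0, 0, 1, -8]].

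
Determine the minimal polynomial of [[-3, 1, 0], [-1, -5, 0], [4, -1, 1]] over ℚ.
m_A(x) = (x - 1)(x + 4)^2

The characteristic polynomial factors as (x - 1)(x + 4)^2. The minimal polynomial is ∏(x - λ)^{k_λ} where k_λ is the size of the largest Jordan block at λ.

For λ = -4: rank(A + 4I) = 2, and the largest Jordan block has size 2 (the smallest k with rank((A + 4I)^k) = rank((A + 4I)^(k+1))).
For λ = 1: rank(A - I) = 2, and the largest Jordan block has size 1 (the smallest k with rank((A - I)^k) = rank((A - I)^(k+1))).

So m_A(x) = (x - 1)(x + 4)^2.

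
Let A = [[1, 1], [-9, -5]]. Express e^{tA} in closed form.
e^{tA} = [[(3*t + 1)*e^{-2*t}, t*e^{-2*t}], [-9*t*e^{-2*t}, (1 - 3*t)*e^{-2*t}]]

A has Jordan form J = [[-2, 1], [0, -2]] with A = PJP^{-1}, so e^{tA} = P e^{tJ} P^{-1}.

For a Jordan block J_k(λ), e^{tJ_k(λ)} = e^{λt} · (I + tN + t^2 N^2/2! + ... + t^{k-1} N^{k-1}/(k-1)!) where N is the nilpotent superdiagonal part.

Assembling the blocks and conjugating back gives the entries of e^{tA} as shown above.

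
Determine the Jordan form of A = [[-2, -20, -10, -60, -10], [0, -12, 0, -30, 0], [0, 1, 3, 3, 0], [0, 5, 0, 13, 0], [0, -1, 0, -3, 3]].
The characteristic polynomial is det(xI - A) = (x - 3)^3(x + 2)^2, so the eigenvalues are -2 (algebraic multiplicity 2), 3 (algebraic multiplicity 3).

For λ = -2: rank(A + 2I) = 3. The eigenspace has dimension 5 - 3 = 2, so there are 2 Jordan blocks; the rank sequence gives block sizes [1, 1].

For λ = 3: rank(A - 3I) = 3, rank((A - 3I)^2) = 2. The eigenspace has dimension 5 - 3 = 2, so there are 2 Jordan blocks; the rank sequence gives block sizes [2, 1].

Assembling the blocks gives the Jordan form J above.

J = [[-2, 0, 0, 0, 0], [0, -2, 0, 0, 0], [0, 0, 3, 1, 0], [0, 0, 0, 3, 0], [0, 0, 0, 0, 3]]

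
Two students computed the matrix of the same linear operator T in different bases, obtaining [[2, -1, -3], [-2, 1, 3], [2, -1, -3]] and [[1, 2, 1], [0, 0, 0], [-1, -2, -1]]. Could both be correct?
Two matrices over a field are similar if and only if they have the same invariant factors.

Both A and B have characteristic polynomial x^3 and minimal polynomial x^2. Computing further, both have invariant factors x, x^2. Hence A and B are similar.

Yes.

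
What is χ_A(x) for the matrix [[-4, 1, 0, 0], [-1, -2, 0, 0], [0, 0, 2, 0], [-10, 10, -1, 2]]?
χ_A(x) = (x - 2)^2(x + 3)^2

xI - A = [[x + 4, -1, 0, 0], [1, x + 2, 0, 0], [0, 0, x - 2, 0], [10, -10, 1, x - 2]].

Expanding det(xI - A) along the first row:
det(xI - A) = + (x + 4)·det([[x + 2, 0, 0], [0, x - 2, 0], [-10, 1, x - 2]]) - (-1)·det([[1, 0, 0], [0, x - 2, 0], [10, 1, x - 2]]) + (0)·det([[1, x + 2, 0], [0, 0, 0], [10, -10, x - 2]]) - (0)·det([[1, x + 2, 0], [0, 0, x - 2], [10, -10, 1]]).

Evaluating gives χ_A(x) = x^4 + 2x^3 - 11x^2 - 12x + 36 = (x - 2)^2(x + 3)^2.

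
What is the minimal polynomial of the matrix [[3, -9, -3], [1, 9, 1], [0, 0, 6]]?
m_A(x) = (x - 6)^2

The characteristic polynomial factors as (x - 6)^3. The minimal polynomial is ∏(x - λ)^{k_λ} where k_λ is the size of the largest Jordan block at λ.

For λ = 6: rank(A - 6I) = 1, and the largest Jordan block has size 2 (the smallest k with rank((A - 6I)^k) = rank((A - 6I)^(k+1))).

So m_A(x) = (x - 6)^2.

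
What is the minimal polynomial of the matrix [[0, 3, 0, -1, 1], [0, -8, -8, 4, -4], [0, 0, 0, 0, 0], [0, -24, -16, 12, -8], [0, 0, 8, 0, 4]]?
m_A(x) = x^2(x - 4)

The characteristic polynomial factors as x^3(x - 4)^2. The minimal polynomial is ∏(x - λ)^{k_λ} where k_λ is the size of the largest Jordan block at λ.

For λ = 0: rank(A) = 3, and the largest Jordan block has size 2 (the smallest k with rank(A^k) = rank(A^(k+1))).
For λ = 4: rank(A - 4I) = 3, and the largest Jordan block has size 1 (the smallest k with rank((A - 4I)^k) = rank((A - 4I)^(k+1))).

So m_A(x) = x^2(x - 4).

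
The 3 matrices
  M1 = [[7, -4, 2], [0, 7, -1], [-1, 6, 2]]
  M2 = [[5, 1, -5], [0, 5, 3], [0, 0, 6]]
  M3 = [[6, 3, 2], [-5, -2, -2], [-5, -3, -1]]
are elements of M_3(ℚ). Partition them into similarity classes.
Characteristic polynomials: χ_{M1} = (x - 6)(x - 5)^2, χ_{M2} = (x - 6)(x - 5)^2, χ_{M3} = (x - 1)^3.

{M1, M2}: invariant factors (x - 6)(x - 5)^2.

{M3}: invariant factors x - 1, (x - 1)^2.

Matrices are similar if and only if their invariant-factor lists agree; the partition into similarity classes is {M1, M2}, {M3}.

2 classes: {M1, M2}, {M3}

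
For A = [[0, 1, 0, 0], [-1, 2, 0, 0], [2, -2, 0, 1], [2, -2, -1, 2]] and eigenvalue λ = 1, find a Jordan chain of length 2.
v_1 = [[0, 1, -2, -2]]^T, v_2 = [[1, 1, -2, -2]]^T

We seek v_1 ∈ ker((A - I)^2) \ ker(A - I), then set v_{i+1} = (A - I) v_i.

One such chain is v_1 = [[0, 1, -2, -2]]^T, v_2 = [[1, 1, -2, -2]]^T. Check: (A - I) v_2 = [[0, 0, 0, 0]]^T = 0.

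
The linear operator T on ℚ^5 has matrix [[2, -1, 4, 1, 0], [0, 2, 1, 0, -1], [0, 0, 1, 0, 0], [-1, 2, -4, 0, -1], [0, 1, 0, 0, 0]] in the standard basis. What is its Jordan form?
J = [[1, 1, 0, 0, 0], [0, 1, 1, 0, 0], [0, 0, 1, 0, 0], [0, 0, 0, 1, 1], [0, 0, 0, 0, 1]]

The characteristic polynomial is det(xI - A) = (x - 1)^5, so the eigenvalues are 1 (algebraic multiplicity 5).

For λ = 1: rank(A - I) = 3, rank((A - I)^2) = 1, rank((A - I)^3) = 0. The eigenspace has dimension 5 - 3 = 2, so there are 2 Jordan blocks; the rank sequence gives block sizes [3, 2].

Assembling the blocks gives the Jordan form J above.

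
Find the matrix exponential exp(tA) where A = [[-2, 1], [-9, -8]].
A has Jordan form J = [[-5, 1], [0, -5]] with A = PJP^{-1}, so e^{tA} = P e^{tJ} P^{-1}.

For a Jordan block J_k(λ), e^{tJ_k(λ)} = e^{λt} · (I + tN + t^2 N^2/2! + ... + t^{k-1} N^{k-1}/(k-1)!) where N is the nilpotent superdiagonal part.

Assembling the blocks and conjugating back gives the entries of e^{tA} as shown above.

e^{tA} = [[(3*t + 1)*e^{-5*t}, t*e^{-5*t}], [-9*t*e^{-5*t}, (1 - 3*t)*e^{-5*t}]]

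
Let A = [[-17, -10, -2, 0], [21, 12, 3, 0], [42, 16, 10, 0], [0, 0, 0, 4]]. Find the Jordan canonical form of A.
J = [[-3, 0, 0, 0], [0, 4, 1, 0], [0, 0, 4, 0], [0, 0, 0, 4]]

The characteristic polynomial is det(xI - A) = (x - 4)^3(x + 3), so the eigenvalues are -3 (algebraic multiplicity 1), 4 (algebraic multiplicity 3).

For λ = -3: algebraic multiplicity 1 gives one 1×1 block.

For λ = 4: rank(A - 4I) = 2, rank((A - 4I)^2) = 1. The eigenspace has dimension 4 - 2 = 2, so there are 2 Jordan blocks; the rank sequence gives block sizes [2, 1].

Assembling the blocks gives the Jordan form J above.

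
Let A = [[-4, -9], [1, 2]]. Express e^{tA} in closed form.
A has Jordan form J = [[-1, 1], [0, -1]] with A = PJP^{-1}, so e^{tA} = P e^{tJ} P^{-1}.

For a Jordan block J_k(λ), e^{tJ_k(λ)} = e^{λt} · (I + tN + t^2 N^2/2! + ... + t^{k-1} N^{k-1}/(k-1)!) where N is the nilpotent superdiagonal part.

Assembling the blocks and conjugating back gives the entries of e^{tA} as shown above.

e^{tA} = [[(1 - 3*t)*e^{-t}, -9*t*e^{-t}], [t*e^{-t}, (3*t + 1)*e^{-t}]]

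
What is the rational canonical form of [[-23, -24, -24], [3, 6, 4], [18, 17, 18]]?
R = [[0, 0, 16], [1, 0, 8], [0, 1, 1]]

The invariant factors of A (the non-unit diagonal entries of the Smith normal form of xI - A over ℚ[x]) are (x - 4)(x^2 + 3x + 4), each dividing the next. The characteristic polynomial is their product, (x - 4)(x^2 + 3x + 4).

The rational canonical form is the block-diagonal matrix of companion matrices C(f_i):
R = [[0, 0, 16], [1, 0, 8], [0, 1, 1]].

Note the characteristic polynomial does not split into linear factors over ℚ, so A has no Jordan form over ℚ; the rational canonical form exists over any field.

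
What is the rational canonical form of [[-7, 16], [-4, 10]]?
The invariant factors of A (the non-unit diagonal entries of the Smith normal form of xI - A over ℚ[x]) are x^2 - 3x - 6, each dividing the next. The characteristic polynomial is their product, x^2 - 3x - 6.

The rational canonical form is the block-diagonal matrix of companion matrices C(f_i):
R = [[0, 6], [1, 3]].

Note the characteristic polynomial does not split into linear factors over ℚ, so A has no Jordan form over ℚ; the rational canonical form exists over any field.

R = [[0, 6], [1, 3]]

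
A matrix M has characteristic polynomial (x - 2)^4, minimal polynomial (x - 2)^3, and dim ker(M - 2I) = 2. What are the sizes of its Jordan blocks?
Jordan blocks: (2, 3), (2, 1)

λ = 2: algebraic multiplicity 4 (exponent in χ_M), largest block size 3 (exponent in m_M), 2 blocks (geometric multiplicity). These force block sizes [3, 1].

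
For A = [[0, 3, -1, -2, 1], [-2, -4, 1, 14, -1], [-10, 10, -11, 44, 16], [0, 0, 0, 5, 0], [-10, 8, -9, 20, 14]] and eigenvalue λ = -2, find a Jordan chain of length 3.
v_1 = [[1, 1, 12, 0, 7]]^T, v_2 = [[0, 1, 4, 0, 2]]^T, v_3 = [[1, 0, 6, 0, 4]]^T

We seek v_1 ∈ ker((A + 2I)^3) \ ker((A + 2I)^2), then set v_{i+1} = (A + 2I) v_i.

One such chain is v_1 = [[1, 1, 12, 0, 7]]^T, v_2 = [[0, 1, 4, 0, 2]]^T, v_3 = [[1, 0, 6, 0, 4]]^T. Check: (A + 2I) v_3 = [[0, 0, 0, 0, 0]]^T = 0.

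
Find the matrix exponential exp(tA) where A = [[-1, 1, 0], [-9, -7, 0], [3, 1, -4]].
A has Jordan form J = [[-4, 1, 0], [0, -4, 0], [0, 0, -4]] with A = PJP^{-1}, so e^{tA} = P e^{tJ} P^{-1}.

For a Jordan block J_k(λ), e^{tJ_k(λ)} = e^{λt} · (I + tN + t^2 N^2/2! + ... + t^{k-1} N^{k-1}/(k-1)!) where N is the nilpotent superdiagonal part.

Assembling the blocks and conjugating back gives the entries of e^{tA} as shown above.

e^{tA} = [[(3*t + 1)*e^{-4*t}, t*e^{-4*t}, 0], [-9*t*e^{-4*t}, (1 - 3*t)*e^{-4*t}, 0], [3*t*e^{-4*t}, t*e^{-4*t}, e^{-4*t}]]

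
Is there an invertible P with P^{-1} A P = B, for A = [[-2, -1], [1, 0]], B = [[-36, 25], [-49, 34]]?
Yes.

Two matrices over a field are similar if and only if they have the same invariant factors.

Both A and B have characteristic polynomial (x + 1)^2 and minimal polynomial (x + 1)^2. Computing further, both have invariant factors (x + 1)^2. Hence A and B are similar.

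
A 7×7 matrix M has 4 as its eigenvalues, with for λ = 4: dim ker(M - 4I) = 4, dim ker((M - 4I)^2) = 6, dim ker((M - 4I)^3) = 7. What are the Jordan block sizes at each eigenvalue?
Jordan blocks: (4, 3), (4, 2), (4, 1), (4, 1)

λ = 4: successive nullity increments [4, 2, 1] count blocks of size ≥ k; block sizes are [3, 2, 1, 1].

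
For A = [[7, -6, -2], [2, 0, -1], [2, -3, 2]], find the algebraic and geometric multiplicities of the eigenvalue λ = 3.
algebraic multiplicity 3, geometric multiplicity 2

The characteristic polynomial is (x - 3)^3, so the factor x - 3 appears with exponent 3: the algebraic multiplicity is 3.

rank(A - 3I) = 1, so the eigenspace has dimension 3 - 1 = 2: the geometric multiplicity is 2.

Since 2 < 3, A is not diagonalizable.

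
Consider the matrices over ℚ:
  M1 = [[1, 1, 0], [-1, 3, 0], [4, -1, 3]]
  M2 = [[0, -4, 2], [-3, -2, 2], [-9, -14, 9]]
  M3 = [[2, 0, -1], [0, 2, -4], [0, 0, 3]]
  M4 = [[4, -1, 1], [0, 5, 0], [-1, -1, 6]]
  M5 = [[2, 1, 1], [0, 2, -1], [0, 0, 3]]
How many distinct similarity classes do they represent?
Characteristic polynomials: χ_{M1} = (x - 3)(x - 2)^2, χ_{M2} = (x - 3)(x - 2)^2, χ_{M3} = (x - 3)(x - 2)^2, χ_{M4} = (x - 5)^3, χ_{M5} = (x - 3)(x - 2)^2.

{M1, M2, M5}: invariant factors (x - 3)(x - 2)^2.

{M3}: invariant factors x - 2, (x - 3)(x - 2).

{M4}: invariant factors x - 5, (x - 5)^2.

Matrices are similar if and only if their invariant-factor lists agree; the partition into similarity classes is {M1, M2, M5}, {M3}, {M4}.

3 classes: {M1, M2, M5}, {M3}, {M4}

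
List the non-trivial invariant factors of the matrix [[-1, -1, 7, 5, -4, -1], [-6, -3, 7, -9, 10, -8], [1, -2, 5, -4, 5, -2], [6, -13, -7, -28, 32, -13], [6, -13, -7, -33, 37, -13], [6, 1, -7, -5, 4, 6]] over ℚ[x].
x - 5, x - 5, (x - 5)^2(x + 2)^2

The Jordan structure of A has elementary divisors (x + 2)^2, (x - 5)^2, (x - 5), (x - 5). Arranging the block sizes at each eigenvalue in decreasing order and taking row products gives the invariant factors.

Invariant factors (smallest first, each dividing the next): x - 5, x - 5, (x - 5)^2(x + 2)^2.

Check: the last factor (x - 5)^2(x + 2)^2 is the minimal polynomial, and the product (x - 5)^4(x + 2)^2 is the characteristic polynomial.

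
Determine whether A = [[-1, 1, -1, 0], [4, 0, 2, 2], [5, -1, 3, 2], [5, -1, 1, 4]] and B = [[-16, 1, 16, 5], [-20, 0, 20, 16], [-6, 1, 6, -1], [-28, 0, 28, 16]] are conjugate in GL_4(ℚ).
Yes.

Two matrices over a field are similar if and only if they have the same invariant factors.

Both A and B have characteristic polynomial x^2(x - 4)(x - 2) and minimal polynomial x^2(x - 4)(x - 2). Computing further, both have invariant factors x^2(x - 4)(x - 2). Hence A and B are similar.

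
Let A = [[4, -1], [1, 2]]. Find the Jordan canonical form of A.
J = [[3, 1], [0, 3]]

The characteristic polynomial is det(xI - A) = (x - 3)^2, so the eigenvalues are 3 (algebraic multiplicity 2).

For λ = 3: rank(A - 3I) = 1, rank((A - 3I)^2) = 0. The eigenspace has dimension 2 - 1 = 1, so there is 1 Jordan block; the rank sequence gives block sizes [2].

Assembling the blocks gives the Jordan form J above.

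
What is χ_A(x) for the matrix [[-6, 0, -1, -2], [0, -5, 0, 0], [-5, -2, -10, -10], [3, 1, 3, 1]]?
χ_A(x) = (x + 5)^4

xI - A = [[x + 6, 0, 1, 2], [0, x + 5, 0, 0], [5, 2, x + 10, 10], [-3, -1, -3, x - 1]].

Expanding det(xI - A) along the first row:
det(xI - A) = + (x + 6)·det([[x + 5, 0, 0], [2, x + 10, 10], [-1, -3, x - 1]]) - (0)·det([[0, 0, 0], [5, x + 10, 10], [-3, -3, x - 1]]) + (1)·det([[0, x + 5, 0], [5, 2, 10], [-3, -1, x - 1]]) - (2)·det([[0, x + 5, 0], [5, 2, x + 10], [-3, -1, -3]]).

Evaluating gives χ_A(x) = x^4 + 20x^3 + 150x^2 + 500x + 625 = (x + 5)^4.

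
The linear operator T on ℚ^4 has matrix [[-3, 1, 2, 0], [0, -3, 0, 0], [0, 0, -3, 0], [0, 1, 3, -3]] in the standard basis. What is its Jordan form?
J = [[-3, 1, 0, 0], [0, -3, 0, 0], [0, 0, -3, 1], [0, 0, 0, -3]]

The characteristic polynomial is det(xI - A) = (x + 3)^4, so the eigenvalues are -3 (algebraic multiplicity 4).

For λ = -3: rank(A + 3I) = 2, rank((A + 3I)^2) = 0. The eigenspace has dimension 4 - 2 = 2, so there are 2 Jordan blocks; the rank sequence gives block sizes [2, 2].

Assembling the blocks gives the Jordan form J above.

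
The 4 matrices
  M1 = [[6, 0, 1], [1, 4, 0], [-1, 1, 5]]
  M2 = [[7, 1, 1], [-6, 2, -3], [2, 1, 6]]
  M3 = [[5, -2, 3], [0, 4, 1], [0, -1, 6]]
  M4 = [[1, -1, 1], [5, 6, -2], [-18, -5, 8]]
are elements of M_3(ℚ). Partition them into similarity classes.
Characteristic polynomials: χ_{M1} = (x - 5)^3, χ_{M2} = (x - 5)^3, χ_{M3} = (x - 5)^3, χ_{M4} = (x - 5)^3.

{M1, M3, M4}: invariant factors (x - 5)^3.

{M2}: invariant factors x - 5, (x - 5)^2.

Matrices are similar if and only if their invariant-factor lists agree; the partition into similarity classes is {M1, M3, M4}, {M2}.

2 classes: {M1, M3, M4}, {M2}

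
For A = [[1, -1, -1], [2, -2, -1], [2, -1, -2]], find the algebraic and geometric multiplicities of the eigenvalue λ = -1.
algebraic multiplicity 3, geometric multiplicity 2

The characteristic polynomial is (x + 1)^3, so the factor x + 1 appears with exponent 3: the algebraic multiplicity is 3.

rank(A + I) = 1, so the eigenspace has dimension 3 - 1 = 2: the geometric multiplicity is 2.

Since 2 < 3, A is not diagonalizable.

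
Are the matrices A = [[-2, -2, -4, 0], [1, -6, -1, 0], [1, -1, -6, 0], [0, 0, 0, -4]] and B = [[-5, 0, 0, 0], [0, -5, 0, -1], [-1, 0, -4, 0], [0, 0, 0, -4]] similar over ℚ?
No.

Both have characteristic polynomial (x + 4)^2(x + 5)^2, but the minimal polynomial of A is (x + 4)(x + 5)^2 while the minimal polynomial of B is (x + 4)(x + 5). The minimal polynomial is a similarity invariant, so A and B are not similar.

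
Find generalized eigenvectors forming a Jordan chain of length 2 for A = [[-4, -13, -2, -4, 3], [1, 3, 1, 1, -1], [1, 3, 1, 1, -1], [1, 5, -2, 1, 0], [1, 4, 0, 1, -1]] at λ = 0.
v_1 = [[0, 0, 0, 2, 1]]^T, v_2 = [[-5, 1, 1, 2, 1]]^T

We seek v_1 ∈ ker(A^2) \ ker(A), then set v_{i+1} = A v_i.

One such chain is v_1 = [[0, 0, 0, 2, 1]]^T, v_2 = [[-5, 1, 1, 2, 1]]^T. Check: A v_2 = [[0, 0, 0, 0, 0]]^T = 0.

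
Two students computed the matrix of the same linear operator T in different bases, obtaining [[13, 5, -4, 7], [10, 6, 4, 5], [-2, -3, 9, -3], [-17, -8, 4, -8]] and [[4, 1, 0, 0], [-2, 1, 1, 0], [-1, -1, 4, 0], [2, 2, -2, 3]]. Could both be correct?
trace(A) = 20 but trace(B) = 12. The trace is a similarity invariant, so A and B are not similar.

No.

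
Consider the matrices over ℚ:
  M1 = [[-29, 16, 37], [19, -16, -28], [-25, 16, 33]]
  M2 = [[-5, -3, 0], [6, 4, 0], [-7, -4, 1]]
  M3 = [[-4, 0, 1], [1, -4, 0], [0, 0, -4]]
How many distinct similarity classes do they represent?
Characteristic polynomials: χ_{M1} = (x + 4)^3, χ_{M2} = (x - 1)^2(x + 2), χ_{M3} = (x + 4)^3.

{M1, M3}: invariant factors (x + 4)^3.

{M2}: invariant factors (x - 1)^2(x + 2).

Matrices are similar if and only if their invariant-factor lists agree; the partition into similarity classes is {M1, M3}, {M2}.

2 classes: {M1, M3}, {M2}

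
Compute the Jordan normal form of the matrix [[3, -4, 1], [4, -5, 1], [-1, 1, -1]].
The characteristic polynomial is det(xI - A) = (x + 1)^3, so the eigenvalues are -1 (algebraic multiplicity 3).

For λ = -1: rank(A + I) = 2, rank((A + I)^2) = 1, rank((A + I)^3) = 0. The eigenspace has dimension 3 - 2 = 1, so there is 1 Jordan block; the rank sequence gives block sizes [3].

Assembling the blocks gives the Jordan form J above.

J = [[-1, 1, 0], [0, -1, 1], [0, 0, -1]]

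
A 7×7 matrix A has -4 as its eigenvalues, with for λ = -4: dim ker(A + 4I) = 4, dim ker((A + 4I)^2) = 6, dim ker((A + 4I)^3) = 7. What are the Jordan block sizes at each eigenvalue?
Jordan blocks: (-4, 3), (-4, 2), (-4, 1), (-4, 1)

λ = -4: successive nullity increments [4, 2, 1] count blocks of size ≥ k; block sizes are [3, 2, 1, 1].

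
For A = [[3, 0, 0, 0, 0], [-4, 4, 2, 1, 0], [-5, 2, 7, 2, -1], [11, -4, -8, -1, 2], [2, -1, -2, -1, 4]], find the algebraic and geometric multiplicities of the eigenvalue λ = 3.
algebraic multiplicity 3, geometric multiplicity 2

The characteristic polynomial is (x - 4)^2(x - 3)^3, so the factor x - 3 appears with exponent 3: the algebraic multiplicity is 3.

rank(A - 3I) = 3, so the eigenspace has dimension 5 - 3 = 2: the geometric multiplicity is 2.

Since 2 < 3, A is not diagonalizable.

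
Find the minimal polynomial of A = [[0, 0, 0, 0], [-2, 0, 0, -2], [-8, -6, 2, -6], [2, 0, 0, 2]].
m_A(x) = x(x - 2)

The characteristic polynomial factors as x^2(x - 2)^2. The minimal polynomial is ∏(x - λ)^{k_λ} where k_λ is the size of the largest Jordan block at λ.

For λ = 0: rank(A) = 2, and the largest Jordan block has size 1 (the smallest k with rank(A^k) = rank(A^(k+1))).
For λ = 2: rank(A - 2I) = 2, and the largest Jordan block has size 1 (the smallest k with rank((A - 2I)^k) = rank((A - 2I)^(k+1))).

So m_A(x) = x(x - 2).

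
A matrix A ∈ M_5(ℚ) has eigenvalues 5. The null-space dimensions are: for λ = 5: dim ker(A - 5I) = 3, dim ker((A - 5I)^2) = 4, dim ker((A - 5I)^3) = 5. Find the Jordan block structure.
λ = 5: successive nullity increments [3, 1, 1] count blocks of size ≥ k; block sizes are [3, 1, 1].

Jordan blocks: (5, 3), (5, 1), (5, 1)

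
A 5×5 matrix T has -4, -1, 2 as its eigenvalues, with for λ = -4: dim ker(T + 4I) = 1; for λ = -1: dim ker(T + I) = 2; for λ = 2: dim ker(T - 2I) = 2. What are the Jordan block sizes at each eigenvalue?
λ = -4: successive nullity increments [1] count blocks of size ≥ k; block sizes are [1].
λ = -1: successive nullity increments [2] count blocks of size ≥ k; block sizes are [1, 1].
λ = 2: successive nullity increments [2] count blocks of size ≥ k; block sizes are [1, 1].

Jordan blocks: (-4, 1), (-1, 1), (-1, 1), (2, 1), (2, 1)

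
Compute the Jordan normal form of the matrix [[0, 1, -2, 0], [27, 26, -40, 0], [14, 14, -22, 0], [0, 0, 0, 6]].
J = [[-1, 1, 0, 0], [0, -1, 0, 0], [0, 0, 6, 0], [0, 0, 0, 6]]

The characteristic polynomial is det(xI - A) = (x - 6)^2(x + 1)^2, so the eigenvalues are -1 (algebraic multiplicity 2), 6 (algebraic multiplicity 2).

For λ = -1: rank(A + I) = 3, rank((A + I)^2) = 2. The eigenspace has dimension 4 - 3 = 1, so there is 1 Jordan block; the rank sequence gives block sizes [2].

For λ = 6: rank(A - 6I) = 2. The eigenspace has dimension 4 - 2 = 2, so there are 2 Jordan blocks; the rank sequence gives block sizes [1, 1].

Assembling the blocks gives the Jordan form J above.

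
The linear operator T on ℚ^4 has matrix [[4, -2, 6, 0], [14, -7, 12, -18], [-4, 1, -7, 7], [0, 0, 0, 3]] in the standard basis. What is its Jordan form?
The characteristic polynomial is det(xI - A) = (x - 3)(x + 3)^2(x + 4), so the eigenvalues are -4 (algebraic multiplicity 1), -3 (algebraic multiplicity 2), 3 (algebraic multiplicity 1).

For λ = -4: algebraic multiplicity 1 gives one 1×1 block.

For λ = -3: rank(A + 3I) = 3, rank((A + 3I)^2) = 2. The eigenspace has dimension 4 - 3 = 1, so there is 1 Jordan block; the rank sequence gives block sizes [2].

For λ = 3: algebraic multiplicity 1 gives one 1×1 block.

Assembling the blocks gives the Jordan form J above.

J = [[-4, 0, 0, 0], [0, -3, 1, 0], [0, 0, -3, 0], [0, 0, 0, 3]]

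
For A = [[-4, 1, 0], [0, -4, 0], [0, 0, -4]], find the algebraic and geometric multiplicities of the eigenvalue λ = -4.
algebraic multiplicity 3, geometric multiplicity 2

The characteristic polynomial is (x + 4)^3, so the factor x + 4 appears with exponent 3: the algebraic multiplicity is 3.

rank(A + 4I) = 1, so the eigenspace has dimension 3 - 1 = 2: the geometric multiplicity is 2.

Since 2 < 3, A is not diagonalizable.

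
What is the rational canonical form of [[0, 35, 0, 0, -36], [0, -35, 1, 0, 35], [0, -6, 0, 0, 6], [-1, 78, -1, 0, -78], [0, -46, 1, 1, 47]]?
The invariant factors of A (the non-unit diagonal entries of the Smith normal form of xI - A over ℚ[x]) are (x - 6)(x^2 - 3x - 1)^2, each dividing the next. The characteristic polynomial is their product, (x - 6)(x^2 - 3x - 1)^2.

The rational canonical form is the block-diagonal matrix of companion matrices C(f_i):
R = [[0, 0, 0, 0, 6], [1, 0, 0, 0, 35], [0, 1, 0, 0, 36], [0, 0, 1, 0, -43], [0, 0, 0, 1, 12]].

Note the characteristic polynomial does not split into linear factors over ℚ, so A has no Jordan form over ℚ; the rational canonical form exists over any field.

R = [[0, 0, 0, 0, 6], [1, 0, 0, 0, 35], [0, 1, 0, 0, 36], [0, 0, 1, 0, -43], [0, 0, 0, 1, 12]]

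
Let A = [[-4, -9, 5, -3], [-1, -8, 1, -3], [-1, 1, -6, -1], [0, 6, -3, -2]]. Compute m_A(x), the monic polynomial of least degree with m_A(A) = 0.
The characteristic polynomial factors as (x + 5)^4. The minimal polynomial is ∏(x - λ)^{k_λ} where k_λ is the size of the largest Jordan block at λ.

For λ = -5: rank(A + 5I) = 2, and the largest Jordan block has size 3 (the smallest k with rank((A + 5I)^k) = rank((A + 5I)^(k+1))).

So m_A(x) = (x + 5)^3.

m_A(x) = (x + 5)^3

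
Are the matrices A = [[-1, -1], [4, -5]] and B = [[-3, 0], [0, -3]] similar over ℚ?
No.

Both have characteristic polynomial (x + 3)^2, but the minimal polynomial of A is (x + 3)^2 while the minimal polynomial of B is x + 3. The minimal polynomial is a similarity invariant, so A and B are not similar.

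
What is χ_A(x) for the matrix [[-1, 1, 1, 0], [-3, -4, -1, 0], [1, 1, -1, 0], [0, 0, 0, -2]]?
xI - A = [[x + 1, -1, -1, 0], [3, x + 4, 1, 0], [-1, -1, x + 1, 0], [0, 0, 0, x + 2]].

Expanding det(xI - A) along the first row:
det(xI - A) = + (x + 1)·det([[x + 4, 1, 0], [-1, x + 1, 0], [0, 0, x + 2]]) - (-1)·det([[3, 1, 0], [-1, x + 1, 0], [0, 0, x + 2]]) + (-1)·det([[3, x + 4, 0], [-1, -1, 0], [0, 0, x + 2]]) - (0)·det([[3, x + 4, 1], [-1, -1, x + 1], [0, 0, 0]]).

Evaluating gives χ_A(x) = x^4 + 8x^3 + 24x^2 + 32x + 16 = (x + 2)^4.

χ_A(x) = (x + 2)^4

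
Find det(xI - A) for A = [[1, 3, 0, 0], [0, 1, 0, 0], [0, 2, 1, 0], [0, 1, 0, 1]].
xI - A = [[x - 1, -3, 0, 0], [0, x - 1, 0, 0], [0, -2, x - 1, 0], [0, -1, 0, x - 1]].

Expanding det(xI - A) along the first row:
det(xI - A) = + (x - 1)·det([[x - 1, 0, 0], [-2, x - 1, 0], [-1, 0, x - 1]]) - (-3)·det([[0, 0, 0], [0, x - 1, 0], [0, 0, x - 1]]) + (0)·det([[0, x - 1, 0], [0, -2, 0], [0, -1, x - 1]]) - (0)·det([[0, x - 1, 0], [0, -2, x - 1], [0, -1, 0]]).

Evaluating gives χ_A(x) = x^4 - 4x^3 + 6x^2 - 4x + 1 = (x - 1)^4.

χ_A(x) = (x - 1)^4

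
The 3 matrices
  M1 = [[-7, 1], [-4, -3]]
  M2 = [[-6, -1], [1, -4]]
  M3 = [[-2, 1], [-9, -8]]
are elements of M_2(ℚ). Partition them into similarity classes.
1 class: {M1, M2, M3}

Characteristic polynomials: χ_{M1} = (x + 5)^2, χ_{M2} = (x + 5)^2, χ_{M3} = (x + 5)^2.

{M1, M2, M3}: invariant factors (x + 5)^2.

Matrices are similar if and only if their invariant-factor lists agree; the partition into similarity classes is {M1, M2, M3}.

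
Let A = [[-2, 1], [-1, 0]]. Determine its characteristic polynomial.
χ_A(x) = (x + 1)^2

xI - A = [[x + 2, -1], [1, x]].

Expanding det(xI - A) along the first row:
det(xI - A) = + (x + 2)·det([[x]]) - (-1)·det([[1]]).

Evaluating gives χ_A(x) = x^2 + 2x + 1 = (x + 1)^2.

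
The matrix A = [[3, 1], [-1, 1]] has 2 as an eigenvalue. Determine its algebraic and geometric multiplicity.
algebraic multiplicity 2, geometric multiplicity 1

The characteristic polynomial is (x - 2)^2, so the factor x - 2 appears with exponent 2: the algebraic multiplicity is 2.

rank(A - 2I) = 1, so the eigenspace has dimension 2 - 1 = 1: the geometric multiplicity is 1.

Since 1 < 2, A is not diagonalizable.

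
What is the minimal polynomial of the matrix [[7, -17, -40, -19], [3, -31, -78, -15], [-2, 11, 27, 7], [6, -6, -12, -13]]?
m_A(x) = (x + 1)(x + 4)^2

The characteristic polynomial factors as (x + 1)^2(x + 4)^2. The minimal polynomial is ∏(x - λ)^{k_λ} where k_λ is the size of the largest Jordan block at λ.

For λ = -4: rank(A + 4I) = 3, and the largest Jordan block has size 2 (the smallest k with rank((A + 4I)^k) = rank((A + 4I)^(k+1))).
For λ = -1: rank(A + I) = 2, and the largest Jordan block has size 1 (the smallest k with rank((A + I)^k) = rank((A + I)^(k+1))).

So m_A(x) = (x + 1)(x + 4)^2.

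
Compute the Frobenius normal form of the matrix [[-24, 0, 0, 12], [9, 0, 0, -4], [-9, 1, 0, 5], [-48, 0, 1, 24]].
The invariant factors of A (the non-unit diagonal entries of the Smith normal form of xI - A over ℚ[x]) are (x - 3)(x + 2)(x^2 + x + 2), each dividing the next. The characteristic polynomial is their product, (x - 3)(x + 2)(x^2 + x + 2).

The rational canonical form is the block-diagonal matrix of companion matrices C(f_i):
R = [[0, 0, 0, 12], [1, 0, 0, 8], [0, 1, 0, 5], [0, 0, 1, 0]].

Note the characteristic polynomial does not split into linear factors over ℚ, so A has no Jordan form over ℚ; the rational canonical form exists over any field.

R = [[0, 0, 0, 12], [1, 0, 0, 8], [0, 1, 0, 5], [0, 0, 1, 0]]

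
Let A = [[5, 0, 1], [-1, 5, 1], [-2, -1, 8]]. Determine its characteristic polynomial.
χ_A(x) = (x - 6)^3

xI - A = [[x - 5, 0, -1], [1, x - 5, -1], [2, 1, x - 8]].

Expanding det(xI - A) along the first row:
det(xI - A) = + (x - 5)·det([[x - 5, -1], [1, x - 8]]) - (0)·det([[1, -1], [2, x - 8]]) + (-1)·det([[1, x - 5], [2, 1]]).

Evaluating gives χ_A(x) = x^3 - 18x^2 + 108x - 216 = (x - 6)^3.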